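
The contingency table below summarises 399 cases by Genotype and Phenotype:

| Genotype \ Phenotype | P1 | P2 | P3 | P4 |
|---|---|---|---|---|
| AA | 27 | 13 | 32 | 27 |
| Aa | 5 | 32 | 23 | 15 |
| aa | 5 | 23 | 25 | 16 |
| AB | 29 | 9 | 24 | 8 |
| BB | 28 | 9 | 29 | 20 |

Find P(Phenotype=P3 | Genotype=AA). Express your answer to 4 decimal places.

0.3232

Total with Genotype=AA: 27 + 13 + 32 + 27 = 99.
P(Phenotype=P3 | Genotype=AA) = 32/99 = 0.3232.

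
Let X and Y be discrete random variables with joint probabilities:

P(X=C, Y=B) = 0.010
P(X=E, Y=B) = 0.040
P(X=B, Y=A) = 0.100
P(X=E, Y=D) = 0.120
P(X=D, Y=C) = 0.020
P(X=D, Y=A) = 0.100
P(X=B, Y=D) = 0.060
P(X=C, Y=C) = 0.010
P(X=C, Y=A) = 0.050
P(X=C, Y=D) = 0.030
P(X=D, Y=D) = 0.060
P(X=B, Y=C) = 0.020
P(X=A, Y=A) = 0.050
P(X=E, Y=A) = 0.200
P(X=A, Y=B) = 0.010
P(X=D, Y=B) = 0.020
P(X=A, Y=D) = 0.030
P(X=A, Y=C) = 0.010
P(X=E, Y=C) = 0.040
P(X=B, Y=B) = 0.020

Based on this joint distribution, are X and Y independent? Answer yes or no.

yes

Every cell satisfies P(X,Y) = P(X)·P(Y). For instance P(X=A) = 0.100, P(Y=A) = 0.500, and 0.100×0.500 = 0.050 matches the joint entry. So X and Y are independent.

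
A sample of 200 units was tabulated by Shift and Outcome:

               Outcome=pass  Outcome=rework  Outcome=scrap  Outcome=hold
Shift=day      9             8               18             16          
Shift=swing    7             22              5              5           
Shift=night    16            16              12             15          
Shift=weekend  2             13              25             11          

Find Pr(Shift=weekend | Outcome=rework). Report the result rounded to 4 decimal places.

Total with Outcome=rework: 8 + 22 + 16 + 13 = 59.
P(Shift=weekend | Outcome=rework) = 13/59 = 0.2203.

0.2203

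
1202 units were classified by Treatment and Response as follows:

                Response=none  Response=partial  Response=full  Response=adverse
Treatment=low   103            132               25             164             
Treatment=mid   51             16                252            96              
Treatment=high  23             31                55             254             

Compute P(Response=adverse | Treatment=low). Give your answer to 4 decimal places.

Total with Treatment=low: 103 + 132 + 25 + 164 = 424.
P(Response=adverse | Treatment=low) = 164/424 = 0.3868.

0.3868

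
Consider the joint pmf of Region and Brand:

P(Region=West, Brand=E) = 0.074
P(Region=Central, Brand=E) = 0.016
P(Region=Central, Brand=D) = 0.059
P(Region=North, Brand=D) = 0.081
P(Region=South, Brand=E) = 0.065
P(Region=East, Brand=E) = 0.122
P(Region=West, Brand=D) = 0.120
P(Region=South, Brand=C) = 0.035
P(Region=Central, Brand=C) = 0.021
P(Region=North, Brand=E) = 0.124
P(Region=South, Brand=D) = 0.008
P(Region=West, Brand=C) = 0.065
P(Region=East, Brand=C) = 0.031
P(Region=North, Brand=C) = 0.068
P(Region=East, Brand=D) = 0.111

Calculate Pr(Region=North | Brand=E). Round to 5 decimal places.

P(Brand=E) = 0.124 + 0.065 + 0.122 + 0.074 + 0.016 = 0.401.
P(Region=North | Brand=E) = 0.124/0.401 = 0.30923.

0.30923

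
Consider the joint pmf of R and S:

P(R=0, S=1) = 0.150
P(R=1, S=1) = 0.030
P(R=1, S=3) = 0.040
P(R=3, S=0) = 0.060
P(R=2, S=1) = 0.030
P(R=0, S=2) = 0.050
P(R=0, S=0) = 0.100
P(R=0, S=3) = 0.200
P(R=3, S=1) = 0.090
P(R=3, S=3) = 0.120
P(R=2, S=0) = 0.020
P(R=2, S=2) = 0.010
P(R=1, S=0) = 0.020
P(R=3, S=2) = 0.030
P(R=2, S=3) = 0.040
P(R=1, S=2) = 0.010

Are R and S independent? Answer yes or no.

Every cell satisfies P(R,S) = P(R)·P(S). For instance P(R=3) = 0.300, P(S=0) = 0.200, and 0.300×0.200 = 0.060 matches the joint entry. So R and S are independent.

yes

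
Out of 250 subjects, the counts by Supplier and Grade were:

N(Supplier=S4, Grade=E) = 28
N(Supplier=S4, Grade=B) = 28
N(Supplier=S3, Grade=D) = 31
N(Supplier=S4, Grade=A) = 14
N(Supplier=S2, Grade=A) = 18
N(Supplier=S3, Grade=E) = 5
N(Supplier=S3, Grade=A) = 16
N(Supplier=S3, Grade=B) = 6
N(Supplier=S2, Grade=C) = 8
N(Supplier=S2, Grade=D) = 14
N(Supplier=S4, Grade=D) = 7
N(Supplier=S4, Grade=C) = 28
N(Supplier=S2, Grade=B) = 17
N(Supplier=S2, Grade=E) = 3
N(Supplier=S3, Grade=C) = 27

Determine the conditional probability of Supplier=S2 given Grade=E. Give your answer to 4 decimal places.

Total with Grade=E: 3 + 5 + 28 = 36.
P(Supplier=S2 | Grade=E) = 3/36 = 0.0833.

0.0833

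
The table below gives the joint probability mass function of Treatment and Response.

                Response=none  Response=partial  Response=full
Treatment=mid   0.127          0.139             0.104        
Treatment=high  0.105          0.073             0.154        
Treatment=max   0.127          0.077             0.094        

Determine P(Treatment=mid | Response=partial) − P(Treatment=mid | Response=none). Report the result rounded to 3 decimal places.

0.127

P(Response=partial) = 0.139 + 0.073 + 0.077 = 0.289; P(Treatment=mid | Response=partial) = 0.139/0.289 = 0.4810.
P(Response=none) = 0.127 + 0.105 + 0.127 = 0.359; P(Treatment=mid | Response=none) = 0.127/0.359 = 0.3538.
Difference = 0.127.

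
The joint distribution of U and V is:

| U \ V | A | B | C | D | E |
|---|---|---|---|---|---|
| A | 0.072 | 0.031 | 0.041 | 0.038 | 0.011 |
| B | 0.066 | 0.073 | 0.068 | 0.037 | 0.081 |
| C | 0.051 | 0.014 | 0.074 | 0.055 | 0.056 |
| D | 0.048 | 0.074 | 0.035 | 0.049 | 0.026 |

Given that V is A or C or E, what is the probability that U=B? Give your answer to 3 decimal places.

P(V=A) = 0.072 + 0.066 + 0.051 + 0.048 = 0.237.
P(V=C) = 0.041 + 0.068 + 0.074 + 0.035 = 0.218.
P(V=E) = 0.011 + 0.081 + 0.056 + 0.026 = 0.174.
P(V ∈ {A, C, E}) = 0.237 + 0.218 + 0.174 = 0.629; P(U=B, V ∈ {A, C, E}) = 0.066 + 0.068 + 0.081 = 0.215.
P(U=B | V ∈ {A, C, E}) = 0.215/0.629 = 0.342.

0.342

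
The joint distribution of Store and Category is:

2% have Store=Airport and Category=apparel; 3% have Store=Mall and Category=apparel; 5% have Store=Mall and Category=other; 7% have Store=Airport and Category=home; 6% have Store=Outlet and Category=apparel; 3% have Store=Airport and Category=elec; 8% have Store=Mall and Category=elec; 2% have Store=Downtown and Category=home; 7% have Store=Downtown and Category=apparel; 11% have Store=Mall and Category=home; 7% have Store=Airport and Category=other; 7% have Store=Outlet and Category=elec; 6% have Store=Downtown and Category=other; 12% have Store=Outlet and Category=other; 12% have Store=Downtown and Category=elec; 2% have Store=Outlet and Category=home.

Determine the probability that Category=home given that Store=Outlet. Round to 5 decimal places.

P(Store=Outlet) = 0.06 + 0.07 + 0.02 + 0.12 = 0.27.
P(Category=home | Store=Outlet) = 0.02/0.27 = 0.07407.

0.07407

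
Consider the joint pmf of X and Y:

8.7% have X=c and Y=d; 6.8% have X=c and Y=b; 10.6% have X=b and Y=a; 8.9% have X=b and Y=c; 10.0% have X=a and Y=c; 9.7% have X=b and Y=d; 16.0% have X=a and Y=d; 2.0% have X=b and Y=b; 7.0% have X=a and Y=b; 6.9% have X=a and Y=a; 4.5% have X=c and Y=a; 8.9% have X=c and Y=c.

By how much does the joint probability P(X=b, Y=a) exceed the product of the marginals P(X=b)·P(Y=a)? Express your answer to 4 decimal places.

0.0374

P(X=b) = 0.106 + 0.020 + 0.089 + 0.097 = 0.312.
P(Y=a) = 0.069 + 0.106 + 0.045 = 0.220.
P(X=b, Y=a) − P(X=b)P(Y=a) = 0.106 − 0.312×0.220 = 0.0374.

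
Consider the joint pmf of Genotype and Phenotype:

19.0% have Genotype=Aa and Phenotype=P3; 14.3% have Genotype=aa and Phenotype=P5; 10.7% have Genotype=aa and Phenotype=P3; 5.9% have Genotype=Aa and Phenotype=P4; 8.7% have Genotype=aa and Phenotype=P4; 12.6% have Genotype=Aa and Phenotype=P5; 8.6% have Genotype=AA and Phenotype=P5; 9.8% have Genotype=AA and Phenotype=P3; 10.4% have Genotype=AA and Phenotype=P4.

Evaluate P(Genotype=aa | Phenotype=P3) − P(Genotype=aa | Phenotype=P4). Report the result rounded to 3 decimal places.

-0.077

P(Phenotype=P3) = 0.098 + 0.190 + 0.107 = 0.395; P(Genotype=aa | Phenotype=P3) = 0.107/0.395 = 0.2709.
P(Phenotype=P4) = 0.104 + 0.059 + 0.087 = 0.250; P(Genotype=aa | Phenotype=P4) = 0.087/0.250 = 0.3480.
Difference = -0.077.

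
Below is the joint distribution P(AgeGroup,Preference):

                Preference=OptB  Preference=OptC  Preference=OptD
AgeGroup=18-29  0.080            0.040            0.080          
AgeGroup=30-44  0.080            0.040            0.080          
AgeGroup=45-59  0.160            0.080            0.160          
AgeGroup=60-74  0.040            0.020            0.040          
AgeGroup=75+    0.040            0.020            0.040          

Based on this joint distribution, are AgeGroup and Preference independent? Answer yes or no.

Every cell satisfies P(AgeGroup,Preference) = P(AgeGroup)·P(Preference). For instance P(AgeGroup=45-59) = 0.400, P(Preference=OptD) = 0.400, and 0.400×0.400 = 0.160 matches the joint entry. So AgeGroup and Preference are independent.

yes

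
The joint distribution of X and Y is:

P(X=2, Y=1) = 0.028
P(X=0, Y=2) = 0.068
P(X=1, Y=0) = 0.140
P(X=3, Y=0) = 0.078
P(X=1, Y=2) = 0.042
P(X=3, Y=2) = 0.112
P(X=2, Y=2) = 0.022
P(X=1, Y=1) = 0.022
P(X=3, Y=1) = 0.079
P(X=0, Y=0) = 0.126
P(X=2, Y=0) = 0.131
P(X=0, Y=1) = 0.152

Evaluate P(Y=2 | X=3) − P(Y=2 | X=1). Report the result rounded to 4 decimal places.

0.2105

P(X=3) = 0.078 + 0.079 + 0.112 = 0.269; P(Y=2 | X=3) = 0.112/0.269 = 0.41636.
P(X=1) = 0.140 + 0.022 + 0.042 = 0.204; P(Y=2 | X=1) = 0.042/0.204 = 0.20588.
Difference = 0.2105.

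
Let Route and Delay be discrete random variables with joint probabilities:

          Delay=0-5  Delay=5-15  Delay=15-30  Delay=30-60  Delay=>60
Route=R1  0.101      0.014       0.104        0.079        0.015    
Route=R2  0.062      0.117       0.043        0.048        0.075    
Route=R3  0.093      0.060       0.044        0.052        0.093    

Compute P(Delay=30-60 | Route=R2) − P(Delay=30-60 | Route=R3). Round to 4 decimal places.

-0.0129

P(Route=R2) = 0.062 + 0.117 + 0.043 + 0.048 + 0.075 = 0.345; P(Delay=30-60 | Route=R2) = 0.048/0.345 = 0.13913.
P(Route=R3) = 0.093 + 0.060 + 0.044 + 0.052 + 0.093 = 0.342; P(Delay=30-60 | Route=R3) = 0.052/0.342 = 0.15205.
Difference = -0.0129.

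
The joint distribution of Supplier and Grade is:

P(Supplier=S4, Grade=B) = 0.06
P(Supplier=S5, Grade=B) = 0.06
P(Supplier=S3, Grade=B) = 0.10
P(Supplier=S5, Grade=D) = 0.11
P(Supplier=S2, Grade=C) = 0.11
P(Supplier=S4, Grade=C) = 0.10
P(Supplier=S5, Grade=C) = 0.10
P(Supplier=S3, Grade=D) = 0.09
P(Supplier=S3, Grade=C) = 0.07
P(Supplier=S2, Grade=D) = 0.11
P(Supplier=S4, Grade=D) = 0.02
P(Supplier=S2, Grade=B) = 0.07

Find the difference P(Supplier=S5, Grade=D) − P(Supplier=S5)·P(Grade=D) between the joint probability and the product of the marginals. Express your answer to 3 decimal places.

P(Supplier=S5) = 0.06 + 0.10 + 0.11 = 0.27.
P(Grade=D) = 0.11 + 0.09 + 0.02 + 0.11 = 0.33.
P(Supplier=S5, Grade=D) − P(Supplier=S5)P(Grade=D) = 0.11 − 0.27×0.33 = 0.021.

0.021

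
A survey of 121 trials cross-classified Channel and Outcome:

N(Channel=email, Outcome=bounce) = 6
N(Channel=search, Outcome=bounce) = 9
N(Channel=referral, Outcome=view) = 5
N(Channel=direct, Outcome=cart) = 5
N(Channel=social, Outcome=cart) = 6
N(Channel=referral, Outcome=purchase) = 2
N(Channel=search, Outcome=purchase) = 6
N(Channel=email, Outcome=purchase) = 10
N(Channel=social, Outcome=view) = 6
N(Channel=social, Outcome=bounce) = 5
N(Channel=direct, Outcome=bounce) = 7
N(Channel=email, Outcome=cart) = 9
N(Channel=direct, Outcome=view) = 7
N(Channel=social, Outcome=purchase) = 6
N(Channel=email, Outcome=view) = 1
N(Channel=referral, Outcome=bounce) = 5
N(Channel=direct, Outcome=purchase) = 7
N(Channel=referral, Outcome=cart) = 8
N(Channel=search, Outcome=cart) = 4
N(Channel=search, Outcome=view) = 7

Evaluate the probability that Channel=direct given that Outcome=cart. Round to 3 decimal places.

Total with Outcome=cart: 9 + 4 + 6 + 5 + 8 = 32.
P(Channel=direct | Outcome=cart) = 5/32 = 0.156.

0.156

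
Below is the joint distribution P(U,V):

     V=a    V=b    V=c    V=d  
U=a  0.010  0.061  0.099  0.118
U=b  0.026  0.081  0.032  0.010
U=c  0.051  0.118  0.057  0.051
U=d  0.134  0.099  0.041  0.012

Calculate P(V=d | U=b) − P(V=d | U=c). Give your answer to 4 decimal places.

P(U=b) = 0.026 + 0.081 + 0.032 + 0.010 = 0.149; P(V=d | U=b) = 0.010/0.149 = 0.06711.
P(U=c) = 0.051 + 0.118 + 0.057 + 0.051 = 0.277; P(V=d | U=c) = 0.051/0.277 = 0.18412.
Difference = -0.1170.

-0.1170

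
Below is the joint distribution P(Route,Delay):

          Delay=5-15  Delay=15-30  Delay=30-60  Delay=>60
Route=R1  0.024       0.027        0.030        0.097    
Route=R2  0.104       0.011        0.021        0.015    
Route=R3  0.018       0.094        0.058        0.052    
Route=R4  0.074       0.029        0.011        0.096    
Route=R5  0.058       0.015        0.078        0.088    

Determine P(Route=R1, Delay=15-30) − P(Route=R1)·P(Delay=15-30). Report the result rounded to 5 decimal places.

-0.00433

P(Route=R1) = 0.024 + 0.027 + 0.030 + 0.097 = 0.178.
P(Delay=15-30) = 0.027 + 0.011 + 0.094 + 0.029 + 0.015 = 0.176.
P(Route=R1, Delay=15-30) − P(Route=R1)P(Delay=15-30) = 0.027 − 0.178×0.176 = -0.00433.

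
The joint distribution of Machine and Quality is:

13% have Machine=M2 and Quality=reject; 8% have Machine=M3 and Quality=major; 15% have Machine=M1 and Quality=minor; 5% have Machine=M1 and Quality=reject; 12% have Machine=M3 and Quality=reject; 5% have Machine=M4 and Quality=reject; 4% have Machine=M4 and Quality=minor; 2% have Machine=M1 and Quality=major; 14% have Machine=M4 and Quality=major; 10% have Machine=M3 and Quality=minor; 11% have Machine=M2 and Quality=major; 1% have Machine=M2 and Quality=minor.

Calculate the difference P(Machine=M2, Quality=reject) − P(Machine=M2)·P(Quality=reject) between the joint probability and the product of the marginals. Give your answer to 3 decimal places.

0.043

P(Machine=M2) = 0.01 + 0.11 + 0.13 = 0.25.
P(Quality=reject) = 0.05 + 0.13 + 0.12 + 0.05 = 0.35.
P(Machine=M2, Quality=reject) − P(Machine=M2)P(Quality=reject) = 0.13 − 0.25×0.35 = 0.043.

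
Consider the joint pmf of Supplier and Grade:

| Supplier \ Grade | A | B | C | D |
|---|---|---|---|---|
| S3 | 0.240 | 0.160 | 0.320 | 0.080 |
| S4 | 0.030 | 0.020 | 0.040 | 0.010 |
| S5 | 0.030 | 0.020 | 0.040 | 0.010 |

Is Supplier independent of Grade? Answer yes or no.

yes

Every cell satisfies P(Supplier,Grade) = P(Supplier)·P(Grade). For instance P(Supplier=S3) = 0.800, P(Grade=C) = 0.400, and 0.800×0.400 = 0.320 matches the joint entry. So Supplier and Grade are independent.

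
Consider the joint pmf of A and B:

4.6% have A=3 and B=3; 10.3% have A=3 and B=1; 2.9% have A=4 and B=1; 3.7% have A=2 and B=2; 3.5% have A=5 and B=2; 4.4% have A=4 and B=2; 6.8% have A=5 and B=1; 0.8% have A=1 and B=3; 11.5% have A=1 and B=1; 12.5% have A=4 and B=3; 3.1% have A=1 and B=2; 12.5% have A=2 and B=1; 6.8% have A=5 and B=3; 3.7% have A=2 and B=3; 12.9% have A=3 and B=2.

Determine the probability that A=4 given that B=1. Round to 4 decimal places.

0.0659

P(B=1) = 0.115 + 0.125 + 0.103 + 0.029 + 0.068 = 0.440.
P(A=4 | B=1) = 0.029/0.440 = 0.0659.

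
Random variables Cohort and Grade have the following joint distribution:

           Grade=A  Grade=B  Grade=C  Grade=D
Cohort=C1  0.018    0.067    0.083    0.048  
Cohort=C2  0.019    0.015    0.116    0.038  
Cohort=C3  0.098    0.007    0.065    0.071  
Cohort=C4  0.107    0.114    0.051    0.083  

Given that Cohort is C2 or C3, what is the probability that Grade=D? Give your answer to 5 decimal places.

0.25408

P(Cohort=C2) = 0.019 + 0.015 + 0.116 + 0.038 = 0.188.
P(Cohort=C3) = 0.098 + 0.007 + 0.065 + 0.071 = 0.241.
P(Cohort ∈ {C2, C3}) = 0.188 + 0.241 = 0.429; P(Grade=D, Cohort ∈ {C2, C3}) = 0.038 + 0.071 = 0.109.
P(Grade=D | Cohort ∈ {C2, C3}) = 0.109/0.429 = 0.25408.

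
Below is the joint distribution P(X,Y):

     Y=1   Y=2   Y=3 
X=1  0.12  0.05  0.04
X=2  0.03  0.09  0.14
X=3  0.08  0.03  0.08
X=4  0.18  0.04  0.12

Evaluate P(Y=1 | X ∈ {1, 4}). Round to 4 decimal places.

0.5455

P(X=1) = 0.12 + 0.05 + 0.04 = 0.21.
P(X=4) = 0.18 + 0.04 + 0.12 = 0.34.
P(X ∈ {1, 4}) = 0.21 + 0.34 = 0.55; P(Y=1, X ∈ {1, 4}) = 0.12 + 0.18 = 0.30.
P(Y=1 | X ∈ {1, 4}) = 0.30/0.55 = 0.5455.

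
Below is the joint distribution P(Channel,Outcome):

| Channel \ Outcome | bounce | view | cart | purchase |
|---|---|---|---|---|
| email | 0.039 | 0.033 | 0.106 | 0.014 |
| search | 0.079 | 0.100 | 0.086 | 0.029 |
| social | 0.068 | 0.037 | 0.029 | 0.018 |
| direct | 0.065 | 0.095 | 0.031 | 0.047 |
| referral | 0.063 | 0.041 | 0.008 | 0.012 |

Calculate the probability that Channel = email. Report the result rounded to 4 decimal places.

P(Channel=email) = 0.039 + 0.033 + 0.106 + 0.014 = 0.192.

0.1920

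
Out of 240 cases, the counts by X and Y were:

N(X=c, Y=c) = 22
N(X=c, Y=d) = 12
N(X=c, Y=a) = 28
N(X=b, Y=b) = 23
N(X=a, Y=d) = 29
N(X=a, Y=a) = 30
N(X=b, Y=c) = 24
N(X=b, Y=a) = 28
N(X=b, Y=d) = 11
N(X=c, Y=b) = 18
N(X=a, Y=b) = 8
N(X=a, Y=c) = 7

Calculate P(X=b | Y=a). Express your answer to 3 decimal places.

0.326

Total with Y=a: 30 + 28 + 28 = 86.
P(X=b | Y=a) = 28/86 = 0.326.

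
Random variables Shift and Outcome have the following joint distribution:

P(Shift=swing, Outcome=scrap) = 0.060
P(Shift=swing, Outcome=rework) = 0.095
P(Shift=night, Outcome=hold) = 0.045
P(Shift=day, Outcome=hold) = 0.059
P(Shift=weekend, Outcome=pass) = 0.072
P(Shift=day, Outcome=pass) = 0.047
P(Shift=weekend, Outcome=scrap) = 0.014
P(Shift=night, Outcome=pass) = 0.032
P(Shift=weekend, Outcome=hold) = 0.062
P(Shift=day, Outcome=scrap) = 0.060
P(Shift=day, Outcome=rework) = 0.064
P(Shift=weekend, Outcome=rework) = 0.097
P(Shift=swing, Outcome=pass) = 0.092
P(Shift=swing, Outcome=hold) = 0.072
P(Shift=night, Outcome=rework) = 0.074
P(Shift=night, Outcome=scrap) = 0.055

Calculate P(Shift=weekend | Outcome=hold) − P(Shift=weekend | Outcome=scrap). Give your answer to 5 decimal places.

0.18643

P(Outcome=hold) = 0.059 + 0.072 + 0.045 + 0.062 = 0.238; P(Shift=weekend | Outcome=hold) = 0.062/0.238 = 0.260504.
P(Outcome=scrap) = 0.060 + 0.060 + 0.055 + 0.014 = 0.189; P(Shift=weekend | Outcome=scrap) = 0.014/0.189 = 0.074074.
Difference = 0.18643.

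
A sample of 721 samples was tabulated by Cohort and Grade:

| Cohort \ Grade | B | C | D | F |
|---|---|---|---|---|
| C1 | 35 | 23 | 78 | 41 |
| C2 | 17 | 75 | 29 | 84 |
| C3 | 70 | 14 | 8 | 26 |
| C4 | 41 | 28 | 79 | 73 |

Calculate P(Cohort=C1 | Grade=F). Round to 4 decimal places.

0.1830

Total with Grade=F: 41 + 84 + 26 + 73 = 224.
P(Cohort=C1 | Grade=F) = 41/224 = 0.1830.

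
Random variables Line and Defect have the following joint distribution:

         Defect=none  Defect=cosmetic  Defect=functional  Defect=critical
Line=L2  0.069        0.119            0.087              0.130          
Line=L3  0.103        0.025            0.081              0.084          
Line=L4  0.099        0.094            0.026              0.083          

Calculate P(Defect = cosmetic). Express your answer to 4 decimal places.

0.2380

P(Defect=cosmetic) = 0.119 + 0.025 + 0.094 = 0.238.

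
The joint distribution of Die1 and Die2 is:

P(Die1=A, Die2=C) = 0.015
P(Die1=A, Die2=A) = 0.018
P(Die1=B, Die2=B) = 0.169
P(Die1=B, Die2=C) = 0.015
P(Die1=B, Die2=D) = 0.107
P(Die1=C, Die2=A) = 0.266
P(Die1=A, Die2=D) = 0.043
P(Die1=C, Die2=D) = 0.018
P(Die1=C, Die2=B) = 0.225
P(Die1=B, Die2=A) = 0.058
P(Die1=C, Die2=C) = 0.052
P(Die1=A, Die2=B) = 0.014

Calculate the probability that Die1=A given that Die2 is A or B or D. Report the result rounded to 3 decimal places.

0.082

P(Die2=A) = 0.018 + 0.058 + 0.266 = 0.342.
P(Die2=B) = 0.014 + 0.169 + 0.225 = 0.408.
P(Die2=D) = 0.043 + 0.107 + 0.018 = 0.168.
P(Die2 ∈ {A, B, D}) = 0.342 + 0.408 + 0.168 = 0.918; P(Die1=A, Die2 ∈ {A, B, D}) = 0.018 + 0.014 + 0.043 = 0.075.
P(Die1=A | Die2 ∈ {A, B, D}) = 0.075/0.918 = 0.082.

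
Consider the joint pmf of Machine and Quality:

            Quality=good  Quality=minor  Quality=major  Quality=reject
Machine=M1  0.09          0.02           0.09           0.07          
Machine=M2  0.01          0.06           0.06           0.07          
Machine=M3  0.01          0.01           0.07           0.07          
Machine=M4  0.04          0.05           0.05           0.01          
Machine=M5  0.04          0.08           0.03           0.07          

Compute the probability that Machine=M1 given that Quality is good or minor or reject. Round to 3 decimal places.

P(Quality=good) = 0.09 + 0.01 + 0.01 + 0.04 + 0.04 = 0.19.
P(Quality=minor) = 0.02 + 0.06 + 0.01 + 0.05 + 0.08 = 0.22.
P(Quality=reject) = 0.07 + 0.07 + 0.07 + 0.01 + 0.07 = 0.29.
P(Quality ∈ {good, minor, reject}) = 0.19 + 0.22 + 0.29 = 0.70; P(Machine=M1, Quality ∈ {good, minor, reject}) = 0.09 + 0.02 + 0.07 = 0.18.
P(Machine=M1 | Quality ∈ {good, minor, reject}) = 0.18/0.70 = 0.257.

0.257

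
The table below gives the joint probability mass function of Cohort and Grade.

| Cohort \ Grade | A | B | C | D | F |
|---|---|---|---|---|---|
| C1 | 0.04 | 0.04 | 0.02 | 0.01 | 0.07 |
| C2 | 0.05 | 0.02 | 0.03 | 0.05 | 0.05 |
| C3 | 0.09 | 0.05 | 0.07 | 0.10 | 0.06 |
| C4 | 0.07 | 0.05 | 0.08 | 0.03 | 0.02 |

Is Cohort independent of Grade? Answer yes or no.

P(Cohort=C1) = 0.18 and P(Grade=F) = 0.20, so their product is 0.0360, but P(Cohort=C1, Grade=F) = 0.07. Since these differ, Cohort and Grade are not independent.

no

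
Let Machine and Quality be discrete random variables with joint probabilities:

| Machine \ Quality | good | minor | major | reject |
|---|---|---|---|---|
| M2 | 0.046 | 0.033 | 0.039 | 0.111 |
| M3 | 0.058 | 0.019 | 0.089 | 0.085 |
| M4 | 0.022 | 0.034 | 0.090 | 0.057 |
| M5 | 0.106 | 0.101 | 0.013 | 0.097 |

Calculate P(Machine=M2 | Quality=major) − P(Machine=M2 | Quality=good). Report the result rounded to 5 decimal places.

P(Quality=major) = 0.039 + 0.089 + 0.090 + 0.013 = 0.231; P(Machine=M2 | Quality=major) = 0.039/0.231 = 0.168831.
P(Quality=good) = 0.046 + 0.058 + 0.022 + 0.106 = 0.232; P(Machine=M2 | Quality=good) = 0.046/0.232 = 0.198276.
Difference = -0.02944.

-0.02944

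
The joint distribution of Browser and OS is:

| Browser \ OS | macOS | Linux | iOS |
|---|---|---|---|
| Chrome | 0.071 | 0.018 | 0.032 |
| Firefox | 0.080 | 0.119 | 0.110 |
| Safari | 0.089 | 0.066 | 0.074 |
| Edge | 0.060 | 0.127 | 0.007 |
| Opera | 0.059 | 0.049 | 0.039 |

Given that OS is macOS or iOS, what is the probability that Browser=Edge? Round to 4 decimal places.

P(OS=macOS) = 0.071 + 0.080 + 0.089 + 0.060 + 0.059 = 0.359.
P(OS=iOS) = 0.032 + 0.110 + 0.074 + 0.007 + 0.039 = 0.262.
P(OS ∈ {macOS, iOS}) = 0.359 + 0.262 = 0.621; P(Browser=Edge, OS ∈ {macOS, iOS}) = 0.060 + 0.007 = 0.067.
P(Browser=Edge | OS ∈ {macOS, iOS}) = 0.067/0.621 = 0.1079.

0.1079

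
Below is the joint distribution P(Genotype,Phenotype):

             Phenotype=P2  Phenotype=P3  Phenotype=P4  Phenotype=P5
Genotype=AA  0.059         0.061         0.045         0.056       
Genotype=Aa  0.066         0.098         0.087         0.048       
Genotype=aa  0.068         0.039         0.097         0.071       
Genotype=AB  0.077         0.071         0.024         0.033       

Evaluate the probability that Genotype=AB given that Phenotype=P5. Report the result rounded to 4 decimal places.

0.1587

P(Phenotype=P5) = 0.056 + 0.048 + 0.071 + 0.033 = 0.208.
P(Genotype=AB | Phenotype=P5) = 0.033/0.208 = 0.1587.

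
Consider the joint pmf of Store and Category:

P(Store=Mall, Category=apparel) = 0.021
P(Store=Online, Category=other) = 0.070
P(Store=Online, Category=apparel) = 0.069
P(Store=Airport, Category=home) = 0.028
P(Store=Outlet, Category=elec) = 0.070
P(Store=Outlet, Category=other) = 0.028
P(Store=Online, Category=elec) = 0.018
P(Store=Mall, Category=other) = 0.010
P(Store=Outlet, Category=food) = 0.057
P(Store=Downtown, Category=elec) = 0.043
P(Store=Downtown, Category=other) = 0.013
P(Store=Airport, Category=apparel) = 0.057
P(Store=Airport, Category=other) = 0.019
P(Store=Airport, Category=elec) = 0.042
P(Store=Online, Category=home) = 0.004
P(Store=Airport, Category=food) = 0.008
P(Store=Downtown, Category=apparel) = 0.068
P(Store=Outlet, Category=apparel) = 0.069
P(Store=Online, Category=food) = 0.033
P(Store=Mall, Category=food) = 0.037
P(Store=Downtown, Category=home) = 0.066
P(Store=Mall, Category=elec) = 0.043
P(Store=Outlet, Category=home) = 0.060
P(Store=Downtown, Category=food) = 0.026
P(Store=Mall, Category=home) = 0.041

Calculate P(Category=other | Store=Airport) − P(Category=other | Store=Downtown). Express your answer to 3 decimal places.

0.063

P(Store=Airport) = 0.008 + 0.057 + 0.042 + 0.028 + 0.019 = 0.154; P(Category=other | Store=Airport) = 0.019/0.154 = 0.1234.
P(Store=Downtown) = 0.026 + 0.068 + 0.043 + 0.066 + 0.013 = 0.216; P(Category=other | Store=Downtown) = 0.013/0.216 = 0.0602.
Difference = 0.063.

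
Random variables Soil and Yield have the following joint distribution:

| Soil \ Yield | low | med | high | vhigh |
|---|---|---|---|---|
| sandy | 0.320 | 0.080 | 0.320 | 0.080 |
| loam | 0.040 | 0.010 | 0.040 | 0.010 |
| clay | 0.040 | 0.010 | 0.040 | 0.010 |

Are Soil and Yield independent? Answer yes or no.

yes

Every cell satisfies P(Soil,Yield) = P(Soil)·P(Yield). For instance P(Soil=loam) = 0.100, P(Yield=vhigh) = 0.100, and 0.100×0.100 = 0.010 matches the joint entry. So Soil and Yield are independent.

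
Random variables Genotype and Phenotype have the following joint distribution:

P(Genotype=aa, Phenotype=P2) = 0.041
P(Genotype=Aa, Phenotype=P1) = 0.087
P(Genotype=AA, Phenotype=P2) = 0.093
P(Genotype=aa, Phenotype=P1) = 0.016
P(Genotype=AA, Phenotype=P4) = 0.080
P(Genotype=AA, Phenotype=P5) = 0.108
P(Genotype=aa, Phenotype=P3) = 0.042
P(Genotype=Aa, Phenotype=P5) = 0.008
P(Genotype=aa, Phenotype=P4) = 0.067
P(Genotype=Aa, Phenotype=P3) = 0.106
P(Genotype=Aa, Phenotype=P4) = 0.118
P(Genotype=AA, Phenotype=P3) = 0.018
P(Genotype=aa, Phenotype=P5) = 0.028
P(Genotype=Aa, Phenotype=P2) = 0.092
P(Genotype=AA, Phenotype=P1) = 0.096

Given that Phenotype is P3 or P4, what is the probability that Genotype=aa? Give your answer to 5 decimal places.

0.25290

P(Phenotype=P3) = 0.018 + 0.106 + 0.042 = 0.166.
P(Phenotype=P4) = 0.080 + 0.118 + 0.067 = 0.265.
P(Phenotype ∈ {P3, P4}) = 0.166 + 0.265 = 0.431; P(Genotype=aa, Phenotype ∈ {P3, P4}) = 0.042 + 0.067 = 0.109.
P(Genotype=aa | Phenotype ∈ {P3, P4}) = 0.109/0.431 = 0.25290.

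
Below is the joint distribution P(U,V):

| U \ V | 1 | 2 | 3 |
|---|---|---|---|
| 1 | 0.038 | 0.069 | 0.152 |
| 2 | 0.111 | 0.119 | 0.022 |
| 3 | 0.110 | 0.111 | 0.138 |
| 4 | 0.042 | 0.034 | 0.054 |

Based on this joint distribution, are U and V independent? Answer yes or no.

no

P(U=2) = 0.252 and P(V=3) = 0.366, so their product is 0.09223, but P(U=2, V=3) = 0.022. Since these differ, U and V are not independent.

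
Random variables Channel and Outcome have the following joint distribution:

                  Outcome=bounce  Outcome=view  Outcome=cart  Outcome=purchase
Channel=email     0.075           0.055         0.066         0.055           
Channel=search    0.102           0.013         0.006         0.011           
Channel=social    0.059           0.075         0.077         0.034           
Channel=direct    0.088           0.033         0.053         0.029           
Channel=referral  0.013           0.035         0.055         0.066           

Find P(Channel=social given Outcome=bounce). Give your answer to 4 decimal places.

0.1751

P(Outcome=bounce) = 0.075 + 0.102 + 0.059 + 0.088 + 0.013 = 0.337.
P(Channel=social | Outcome=bounce) = 0.059/0.337 = 0.1751.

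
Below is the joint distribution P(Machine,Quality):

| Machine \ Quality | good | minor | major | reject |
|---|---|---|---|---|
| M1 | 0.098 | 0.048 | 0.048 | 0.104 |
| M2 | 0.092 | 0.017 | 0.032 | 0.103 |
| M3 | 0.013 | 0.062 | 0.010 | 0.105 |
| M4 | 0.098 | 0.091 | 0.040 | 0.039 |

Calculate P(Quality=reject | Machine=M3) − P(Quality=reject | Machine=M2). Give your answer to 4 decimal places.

P(Machine=M3) = 0.013 + 0.062 + 0.010 + 0.105 = 0.190; P(Quality=reject | Machine=M3) = 0.105/0.190 = 0.55263.
P(Machine=M2) = 0.092 + 0.017 + 0.032 + 0.103 = 0.244; P(Quality=reject | Machine=M2) = 0.103/0.244 = 0.42213.
Difference = 0.1305.

0.1305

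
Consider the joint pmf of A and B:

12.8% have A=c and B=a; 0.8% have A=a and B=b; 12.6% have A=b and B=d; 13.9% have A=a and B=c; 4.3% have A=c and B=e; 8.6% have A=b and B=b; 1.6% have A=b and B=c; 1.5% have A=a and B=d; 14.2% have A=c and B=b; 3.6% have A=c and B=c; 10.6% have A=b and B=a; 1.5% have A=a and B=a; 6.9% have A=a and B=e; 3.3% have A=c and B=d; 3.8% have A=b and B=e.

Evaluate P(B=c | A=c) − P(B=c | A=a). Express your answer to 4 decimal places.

-0.4708

P(A=c) = 0.128 + 0.142 + 0.036 + 0.033 + 0.043 = 0.382; P(B=c | A=c) = 0.036/0.382 = 0.09424.
P(A=a) = 0.015 + 0.008 + 0.139 + 0.015 + 0.069 = 0.246; P(B=c | A=a) = 0.139/0.246 = 0.56504.
Difference = -0.4708.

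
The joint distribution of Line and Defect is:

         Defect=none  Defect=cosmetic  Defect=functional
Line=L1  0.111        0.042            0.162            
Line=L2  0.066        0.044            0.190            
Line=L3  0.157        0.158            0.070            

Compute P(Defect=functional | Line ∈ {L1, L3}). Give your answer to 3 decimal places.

0.331

P(Line=L1) = 0.111 + 0.042 + 0.162 = 0.315.
P(Line=L3) = 0.157 + 0.158 + 0.070 = 0.385.
P(Line ∈ {L1, L3}) = 0.315 + 0.385 = 0.700; P(Defect=functional, Line ∈ {L1, L3}) = 0.162 + 0.070 = 0.232.
P(Defect=functional | Line ∈ {L1, L3}) = 0.232/0.700 = 0.331.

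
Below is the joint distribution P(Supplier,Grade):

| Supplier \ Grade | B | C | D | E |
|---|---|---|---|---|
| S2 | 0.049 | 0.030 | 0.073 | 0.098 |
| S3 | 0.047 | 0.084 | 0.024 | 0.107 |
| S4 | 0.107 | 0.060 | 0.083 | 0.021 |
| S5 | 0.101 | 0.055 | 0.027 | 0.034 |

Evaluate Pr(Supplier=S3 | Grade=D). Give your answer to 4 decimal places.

P(Grade=D) = 0.073 + 0.024 + 0.083 + 0.027 = 0.207.
P(Supplier=S3 | Grade=D) = 0.024/0.207 = 0.1159.

0.1159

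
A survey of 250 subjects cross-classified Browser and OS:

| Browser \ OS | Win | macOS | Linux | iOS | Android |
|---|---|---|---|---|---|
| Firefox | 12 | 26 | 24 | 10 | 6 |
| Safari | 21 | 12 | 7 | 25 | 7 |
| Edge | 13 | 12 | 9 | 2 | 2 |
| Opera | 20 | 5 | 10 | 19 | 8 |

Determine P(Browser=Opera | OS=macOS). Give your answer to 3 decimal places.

0.091

Total with OS=macOS: 26 + 12 + 12 + 5 = 55.
P(Browser=Opera | OS=macOS) = 5/55 = 0.091.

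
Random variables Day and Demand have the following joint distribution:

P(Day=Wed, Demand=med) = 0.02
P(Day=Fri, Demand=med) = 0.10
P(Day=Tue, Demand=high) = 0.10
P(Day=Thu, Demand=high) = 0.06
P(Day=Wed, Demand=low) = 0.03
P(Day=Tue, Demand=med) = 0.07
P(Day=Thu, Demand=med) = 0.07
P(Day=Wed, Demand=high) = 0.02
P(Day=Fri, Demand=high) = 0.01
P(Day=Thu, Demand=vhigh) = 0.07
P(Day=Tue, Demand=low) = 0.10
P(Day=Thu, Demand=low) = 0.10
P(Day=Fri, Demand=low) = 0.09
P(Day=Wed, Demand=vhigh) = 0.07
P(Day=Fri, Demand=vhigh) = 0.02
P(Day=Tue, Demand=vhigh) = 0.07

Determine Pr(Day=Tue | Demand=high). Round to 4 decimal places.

P(Demand=high) = 0.10 + 0.02 + 0.06 + 0.01 = 0.19.
P(Day=Tue | Demand=high) = 0.10/0.19 = 0.5263.

0.5263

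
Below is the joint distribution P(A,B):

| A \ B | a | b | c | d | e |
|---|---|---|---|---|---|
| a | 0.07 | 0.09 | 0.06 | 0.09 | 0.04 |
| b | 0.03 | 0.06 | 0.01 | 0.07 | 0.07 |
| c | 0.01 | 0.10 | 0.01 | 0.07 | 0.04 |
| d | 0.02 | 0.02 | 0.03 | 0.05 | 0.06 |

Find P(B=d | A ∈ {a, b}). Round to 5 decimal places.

0.27119

P(A=a) = 0.07 + 0.09 + 0.06 + 0.09 + 0.04 = 0.35.
P(A=b) = 0.03 + 0.06 + 0.01 + 0.07 + 0.07 = 0.24.
P(A ∈ {a, b}) = 0.35 + 0.24 = 0.59; P(B=d, A ∈ {a, b}) = 0.09 + 0.07 = 0.16.
P(B=d | A ∈ {a, b}) = 0.16/0.59 = 0.27119.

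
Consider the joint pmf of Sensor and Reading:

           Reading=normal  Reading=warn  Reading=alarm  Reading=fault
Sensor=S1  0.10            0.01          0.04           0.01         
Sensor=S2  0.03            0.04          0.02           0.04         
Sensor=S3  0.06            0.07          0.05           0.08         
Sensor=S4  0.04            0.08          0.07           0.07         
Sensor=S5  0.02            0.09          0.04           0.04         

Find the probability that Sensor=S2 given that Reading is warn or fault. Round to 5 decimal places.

P(Reading=warn) = 0.01 + 0.04 + 0.07 + 0.08 + 0.09 = 0.29.
P(Reading=fault) = 0.01 + 0.04 + 0.08 + 0.07 + 0.04 = 0.24.
P(Reading ∈ {warn, fault}) = 0.29 + 0.24 = 0.53; P(Sensor=S2, Reading ∈ {warn, fault}) = 0.04 + 0.04 = 0.08.
P(Sensor=S2 | Reading ∈ {warn, fault}) = 0.08/0.53 = 0.15094.

0.15094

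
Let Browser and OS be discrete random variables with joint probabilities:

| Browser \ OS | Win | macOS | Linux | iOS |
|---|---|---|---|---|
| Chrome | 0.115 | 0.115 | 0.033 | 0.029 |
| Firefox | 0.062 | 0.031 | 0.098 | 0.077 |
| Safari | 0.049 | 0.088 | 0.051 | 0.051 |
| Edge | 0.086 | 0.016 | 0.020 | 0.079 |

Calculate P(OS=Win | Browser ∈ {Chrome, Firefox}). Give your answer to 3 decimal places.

0.316

P(Browser=Chrome) = 0.115 + 0.115 + 0.033 + 0.029 = 0.292.
P(Browser=Firefox) = 0.062 + 0.031 + 0.098 + 0.077 = 0.268.
P(Browser ∈ {Chrome, Firefox}) = 0.292 + 0.268 = 0.560; P(OS=Win, Browser ∈ {Chrome, Firefox}) = 0.115 + 0.062 = 0.177.
P(OS=Win | Browser ∈ {Chrome, Firefox}) = 0.177/0.560 = 0.316.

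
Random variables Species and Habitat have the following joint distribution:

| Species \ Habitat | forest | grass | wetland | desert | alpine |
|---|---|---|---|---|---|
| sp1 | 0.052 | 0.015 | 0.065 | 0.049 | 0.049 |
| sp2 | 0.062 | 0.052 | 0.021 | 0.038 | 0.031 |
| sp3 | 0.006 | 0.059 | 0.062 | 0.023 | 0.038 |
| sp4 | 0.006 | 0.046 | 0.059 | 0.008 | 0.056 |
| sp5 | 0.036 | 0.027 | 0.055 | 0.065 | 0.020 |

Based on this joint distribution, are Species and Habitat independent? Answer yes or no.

P(Species=sp2) = 0.204 and P(Habitat=wetland) = 0.262, so their product is 0.05345, but P(Species=sp2, Habitat=wetland) = 0.021. Since these differ, Species and Habitat are not independent.

no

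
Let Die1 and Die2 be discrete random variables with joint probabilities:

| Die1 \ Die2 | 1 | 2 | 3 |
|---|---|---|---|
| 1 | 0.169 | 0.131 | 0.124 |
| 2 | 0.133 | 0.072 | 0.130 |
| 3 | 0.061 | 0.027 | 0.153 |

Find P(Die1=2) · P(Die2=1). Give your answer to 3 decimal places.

P(Die1=2) = 0.133 + 0.072 + 0.130 = 0.335.
P(Die2=1) = 0.169 + 0.133 + 0.061 = 0.363.
Product: 0.335 × 0.363 = 0.122.

0.122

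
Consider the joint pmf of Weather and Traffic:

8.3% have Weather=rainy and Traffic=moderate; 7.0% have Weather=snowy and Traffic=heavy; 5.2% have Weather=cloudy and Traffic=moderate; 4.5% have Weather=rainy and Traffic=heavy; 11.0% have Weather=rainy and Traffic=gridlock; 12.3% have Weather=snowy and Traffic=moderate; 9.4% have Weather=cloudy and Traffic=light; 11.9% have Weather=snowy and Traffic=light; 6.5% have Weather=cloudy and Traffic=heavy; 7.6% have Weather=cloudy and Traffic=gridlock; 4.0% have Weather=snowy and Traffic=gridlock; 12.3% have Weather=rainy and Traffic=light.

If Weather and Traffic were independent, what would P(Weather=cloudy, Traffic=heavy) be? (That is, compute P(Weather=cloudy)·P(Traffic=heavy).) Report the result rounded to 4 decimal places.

P(Weather=cloudy) = 0.094 + 0.052 + 0.065 + 0.076 = 0.287.
P(Traffic=heavy) = 0.065 + 0.045 + 0.070 = 0.180.
Product: 0.287 × 0.180 = 0.0517.

0.0517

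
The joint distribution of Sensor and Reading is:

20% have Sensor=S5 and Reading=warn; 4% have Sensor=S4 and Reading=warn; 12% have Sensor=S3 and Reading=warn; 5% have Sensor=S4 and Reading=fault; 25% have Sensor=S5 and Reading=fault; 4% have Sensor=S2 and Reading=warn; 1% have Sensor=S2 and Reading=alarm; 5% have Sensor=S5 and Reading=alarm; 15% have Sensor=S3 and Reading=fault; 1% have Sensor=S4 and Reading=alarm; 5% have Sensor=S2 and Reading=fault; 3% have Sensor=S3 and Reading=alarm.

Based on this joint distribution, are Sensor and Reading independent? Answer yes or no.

Every cell satisfies P(Sensor,Reading) = P(Sensor)·P(Reading). For instance P(Sensor=S3) = 0.30, P(Reading=alarm) = 0.10, and 0.30×0.10 = 0.03 matches the joint entry. So Sensor and Reading are independent.

yes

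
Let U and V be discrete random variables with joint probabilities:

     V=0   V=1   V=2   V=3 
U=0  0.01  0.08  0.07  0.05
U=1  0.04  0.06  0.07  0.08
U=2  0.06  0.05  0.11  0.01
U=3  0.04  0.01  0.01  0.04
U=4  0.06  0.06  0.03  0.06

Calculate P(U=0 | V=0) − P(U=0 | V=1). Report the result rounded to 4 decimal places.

P(V=0) = 0.01 + 0.04 + 0.06 + 0.04 + 0.06 = 0.21; P(U=0 | V=0) = 0.01/0.21 = 0.04762.
P(V=1) = 0.08 + 0.06 + 0.05 + 0.01 + 0.06 = 0.26; P(U=0 | V=1) = 0.08/0.26 = 0.30769.
Difference = -0.2601.

-0.2601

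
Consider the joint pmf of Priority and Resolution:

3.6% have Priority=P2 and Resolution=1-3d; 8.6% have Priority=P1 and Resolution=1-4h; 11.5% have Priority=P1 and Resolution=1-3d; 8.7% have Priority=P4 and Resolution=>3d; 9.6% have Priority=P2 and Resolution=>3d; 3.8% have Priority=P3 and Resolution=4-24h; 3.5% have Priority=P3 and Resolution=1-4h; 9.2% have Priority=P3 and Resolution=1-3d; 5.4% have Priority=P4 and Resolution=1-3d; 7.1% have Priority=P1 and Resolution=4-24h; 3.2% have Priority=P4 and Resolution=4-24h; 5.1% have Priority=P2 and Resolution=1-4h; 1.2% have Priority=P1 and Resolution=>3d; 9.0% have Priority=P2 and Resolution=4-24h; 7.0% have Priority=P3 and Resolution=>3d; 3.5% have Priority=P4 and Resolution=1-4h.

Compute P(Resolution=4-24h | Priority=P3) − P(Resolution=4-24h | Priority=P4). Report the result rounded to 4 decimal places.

0.0079

P(Priority=P3) = 0.035 + 0.038 + 0.092 + 0.070 = 0.235; P(Resolution=4-24h | Priority=P3) = 0.038/0.235 = 0.16170.
P(Priority=P4) = 0.035 + 0.032 + 0.054 + 0.087 = 0.208; P(Resolution=4-24h | Priority=P4) = 0.032/0.208 = 0.15385.
Difference = 0.0079.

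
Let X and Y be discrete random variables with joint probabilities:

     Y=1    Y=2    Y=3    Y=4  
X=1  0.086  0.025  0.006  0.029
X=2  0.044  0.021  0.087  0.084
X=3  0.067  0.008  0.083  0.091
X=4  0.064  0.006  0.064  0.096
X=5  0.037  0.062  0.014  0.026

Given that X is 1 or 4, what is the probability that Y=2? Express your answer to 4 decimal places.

0.0824

P(X=1) = 0.086 + 0.025 + 0.006 + 0.029 = 0.146.
P(X=4) = 0.064 + 0.006 + 0.064 + 0.096 = 0.230.
P(X ∈ {1, 4}) = 0.146 + 0.230 = 0.376; P(Y=2, X ∈ {1, 4}) = 0.025 + 0.006 = 0.031.
P(Y=2 | X ∈ {1, 4}) = 0.031/0.376 = 0.0824.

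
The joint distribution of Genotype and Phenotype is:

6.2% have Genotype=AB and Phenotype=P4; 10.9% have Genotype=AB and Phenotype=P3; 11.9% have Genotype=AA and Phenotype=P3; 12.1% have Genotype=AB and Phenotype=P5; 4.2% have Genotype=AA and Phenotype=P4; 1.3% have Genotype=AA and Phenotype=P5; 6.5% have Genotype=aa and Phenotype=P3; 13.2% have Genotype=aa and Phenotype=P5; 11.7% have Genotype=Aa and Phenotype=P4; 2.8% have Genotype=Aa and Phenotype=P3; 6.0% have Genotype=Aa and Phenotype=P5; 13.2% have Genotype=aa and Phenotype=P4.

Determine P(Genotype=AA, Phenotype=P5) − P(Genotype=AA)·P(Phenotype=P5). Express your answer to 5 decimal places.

-0.04372

P(Genotype=AA) = 0.119 + 0.042 + 0.013 = 0.174.
P(Phenotype=P5) = 0.013 + 0.060 + 0.132 + 0.121 = 0.326.
P(Genotype=AA, Phenotype=P5) − P(Genotype=AA)P(Phenotype=P5) = 0.013 − 0.174×0.326 = -0.04372.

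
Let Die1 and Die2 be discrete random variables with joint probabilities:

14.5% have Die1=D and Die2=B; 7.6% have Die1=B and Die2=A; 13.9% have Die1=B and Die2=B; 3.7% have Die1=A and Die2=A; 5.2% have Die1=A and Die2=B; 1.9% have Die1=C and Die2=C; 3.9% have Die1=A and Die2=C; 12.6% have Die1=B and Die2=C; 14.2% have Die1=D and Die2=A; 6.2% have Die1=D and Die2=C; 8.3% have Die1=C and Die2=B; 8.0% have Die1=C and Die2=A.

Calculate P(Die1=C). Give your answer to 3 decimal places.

P(Die1=C) = 0.080 + 0.083 + 0.019 = 0.182.

0.182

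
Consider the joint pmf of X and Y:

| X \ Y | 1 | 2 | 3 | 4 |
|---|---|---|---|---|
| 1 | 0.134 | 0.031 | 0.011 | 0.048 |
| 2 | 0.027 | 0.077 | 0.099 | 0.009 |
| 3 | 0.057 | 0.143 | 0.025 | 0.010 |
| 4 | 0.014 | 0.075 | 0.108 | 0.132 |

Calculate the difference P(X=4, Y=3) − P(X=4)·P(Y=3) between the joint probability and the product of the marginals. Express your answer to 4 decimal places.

P(X=4) = 0.014 + 0.075 + 0.108 + 0.132 = 0.329.
P(Y=3) = 0.011 + 0.099 + 0.025 + 0.108 = 0.243.
P(X=4, Y=3) − P(X=4)P(Y=3) = 0.108 − 0.329×0.243 = 0.0281.

0.0281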